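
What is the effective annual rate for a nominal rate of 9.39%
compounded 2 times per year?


Formula: EAR = (1 + r/m)^m - 1
Period rate: r/m = 0.0939 / 2 = 0.04695
Compounding: (1 + 0.04695)^2 = 1.096104
EAR = 1.096104 - 1 = 0.096104

0.096104


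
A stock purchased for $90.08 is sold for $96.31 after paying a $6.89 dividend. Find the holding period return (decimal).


Formula: HPR = (P1 - P0 + D) / P0
Gain: $96.31 - $90.08 + $6.89 = $13.12
HPR = $13.12 / $90.08 = 0.1456

0.1456


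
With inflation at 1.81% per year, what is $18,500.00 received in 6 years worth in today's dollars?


Formula: Real value = nominal / (1 + inflation)^years
Price level: (1 + 0.0181)^6 = 1.113634
Real value = $18,500.00 / 1.113634 = $16,612.27

$16,612.27


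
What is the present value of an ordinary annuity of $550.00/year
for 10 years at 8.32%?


Formula: PV = PMT * (1 - (1+r)^(-n)) / r
Discount factor: (1 + 0.0832)^(-10) = 0.44969
Bracket: 1 - 0.44969 = 0.55031
PV = $550.00 * 0.55031 / 0.0832 = $3,637.86

$3,637.86


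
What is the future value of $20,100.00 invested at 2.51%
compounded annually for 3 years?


Formula: FV = P * (1 + r)^n
Substituting: FV = $20,100.00 * (1 + 0.0251)^3
Growth factor: (1.0251)^3 = 1.077206
FV = $20,100.00 * 1.077206 = $21,651.84

$21,651.84


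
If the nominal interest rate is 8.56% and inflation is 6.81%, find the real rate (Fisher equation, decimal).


Formula: (1 + r_real) = (1 + r_nom) / (1 + inflation)
Substituting: (1 + r_real) = 1.0856 / 1.0681
(1 + r_real) = 1.016384
r_real = 1.016384 - 1 = 0.016384

0.016384


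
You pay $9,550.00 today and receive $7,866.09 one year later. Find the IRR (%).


Formula: IRR = C1/C0 - 1
Substituting: IRR = $7,866.09 / $9,550.00 - 1
Ratio: 0.823674 - 1 = -0.176326
IRR = -17.6326%

-17.6326%


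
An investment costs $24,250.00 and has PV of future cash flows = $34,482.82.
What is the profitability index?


Formula: PI = PV(cash flows) / initial investment
Substituting: PI = $34,482.82 / $24,250.00
PI = 1.422

1.422


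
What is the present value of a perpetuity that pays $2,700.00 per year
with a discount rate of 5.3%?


Formula: PV = C / r
Substituting: PV = $2,700.00 / 0.053
PV = $50,943.40

$50,943.40


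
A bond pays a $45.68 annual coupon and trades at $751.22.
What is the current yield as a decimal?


Formula: Current yield = annual coupon / price
Substituting: CY = $45.68 / $751.22
CY = 0.060808

0.060808


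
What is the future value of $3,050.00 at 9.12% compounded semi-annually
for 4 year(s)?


Formula: FV = P * (1 + r/m)^(m*t)
Period rate: r/m = 0.0912 / 2 = 0.0456
Total periods: m*t = 2 * 4 = 8
Growth factor: (1 + 0.0456)^8 = 1.428646
FV = $3,050.00 * 1.428646 = $4,357.37

$4,357.37


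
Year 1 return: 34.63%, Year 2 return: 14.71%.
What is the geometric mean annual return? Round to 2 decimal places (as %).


Formula: Geometric mean = ((1+r1)*(1+r2))^(1/2) - 1
Product: (1 + 0.3463) * (1 + 0.1471) = 1.3463 * 1.1471 = 1.544341
Square root: 1.544341^0.5 = 1.242715
Geometric mean = 1.242715 - 1 = 0.242715
As percentage: 24.27%

24.27%


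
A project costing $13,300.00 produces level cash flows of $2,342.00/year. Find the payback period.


Formula: Payback = investment / annual cash flow
Substituting: Payback = $13,300.00 / $2,342.00
Payback = 5.6789 years

5.6789 years


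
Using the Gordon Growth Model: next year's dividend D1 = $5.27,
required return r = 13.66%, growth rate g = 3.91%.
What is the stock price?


Formula: P = D1 / (r - g)
Spread: r - g = 0.1366 - 0.0391 = 0.0975
Substituting: P = $5.27 / 0.0975
P = $54.05

$54.05


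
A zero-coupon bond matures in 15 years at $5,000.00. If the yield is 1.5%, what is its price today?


Formula: Price = FV / (1 + r)^n
Substituting: Price = $5,000.00 / (1 + 0.015)^15
Discount factor: (1.015)^15 = 1.250232
Price = $5,000.00 / 1.250232 = $3,999.26

$3,999.26


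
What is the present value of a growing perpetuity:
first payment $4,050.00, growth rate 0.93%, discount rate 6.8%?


Formula: PV = C / (r - g)
Spread: r - g = 0.068 - 0.0093 = 0.0587
Substituting: PV = $4,050.00 / 0.0587
PV = $68,994.89

$68,994.89


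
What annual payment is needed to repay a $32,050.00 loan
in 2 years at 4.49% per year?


Formula: PMT = PV * r / (1 - (1+r)^(-n))
Denominator: 1 - (1 + 0.0449)^(-2) = 0.084095
Numerator: $32,050.00 * 0.0449 = 1439.045
PMT = 1439.045 / 0.084095 = $17,112.18

$17,112.18


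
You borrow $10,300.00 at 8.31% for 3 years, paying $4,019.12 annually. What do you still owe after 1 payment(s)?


Formula: Balance = PV*(1+r)^k - PMT*((1+r)^k - 1)/r
Growth: (1 + 0.0831)^1 = 1.0831
Accumulated factor: ((1+r)^k - 1)/r = 1.0
Balance = $10,300.00 * 1.0831 - $4,019.12 * 1.0
Balance = $7,136.81

$7,136.81


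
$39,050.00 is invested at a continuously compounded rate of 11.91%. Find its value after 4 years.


Formula: FV = P * e^(r*t)
Exponent: r*t = 0.1191 * 4 = 0.4764
e^(0.4764) = 1.610267
FV = $39,050.00 * 1.610267 = $62,880.93

$62,880.93


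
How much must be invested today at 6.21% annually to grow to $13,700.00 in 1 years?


Formula: PV = FV / (1 + r)^n
Substituting: PV = $13,700.00 / (1 + 0.0621)^1
Discount factor: (1.0621)^1 = 1.0621
PV = $13,700.00 / 1.0621 = $12,898.97

$12,898.97


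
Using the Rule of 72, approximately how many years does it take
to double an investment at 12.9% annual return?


Formula: Years ≈ 72 / r
Substituting: Years ≈ 72 / 12.9
Years ≈ 5.6

5.6 years


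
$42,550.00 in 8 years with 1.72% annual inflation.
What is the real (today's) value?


Formula: Real value = nominal / (1 + inflation)^years
Price level: (1 + 0.0172)^8 = 1.146175
Real value = $42,550.00 / 1.146175 = $37,123.49

$37,123.49


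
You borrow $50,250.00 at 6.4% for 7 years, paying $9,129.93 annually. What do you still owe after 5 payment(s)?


Formula: Balance = PV*(1+r)^k - PMT*((1+r)^k - 1)/r
Growth: (1 + 0.064)^5 = 1.363666
Accumulated factor: ((1+r)^k - 1)/r = 5.682287
Balance = $50,250.00 * 1.363666 - $9,129.93 * 5.682287
Balance = $16,645.35

$16,645.35


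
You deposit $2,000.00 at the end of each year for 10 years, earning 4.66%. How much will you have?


Formula: FV = PMT * ((1+r)^n - 1) / r
Growth factor: (1 + 0.0466)^10 = 1.576911
Numerator: 1.576911 - 1 = 0.576911
FV = $2,000.00 * 0.576911 / 0.0466 = $24,760.15

$24,760.15


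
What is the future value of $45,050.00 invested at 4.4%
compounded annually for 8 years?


Formula: FV = P * (1 + r)^n
Substituting: FV = $45,050.00 * (1 + 0.044)^8
Growth factor: (1.044)^8 = 1.41125
FV = $45,050.00 * 1.41125 = $63,576.82

$63,576.82


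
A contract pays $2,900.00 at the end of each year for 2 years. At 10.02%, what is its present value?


Formula: PV = PMT * (1 - (1+r)^(-n)) / r
Discount factor: (1 + 0.1002)^(-2) = 0.826146
Bracket: 1 - 0.826146 = 0.173854
PV = $2,900.00 * 0.173854 / 0.1002 = $5,031.71

$5,031.71


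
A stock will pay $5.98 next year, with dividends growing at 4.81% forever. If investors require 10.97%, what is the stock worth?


Formula: P = D1 / (r - g)
Spread: r - g = 0.1097 - 0.0481 = 0.0616
Substituting: P = $5.98 / 0.0616
P = $97.08

$97.08


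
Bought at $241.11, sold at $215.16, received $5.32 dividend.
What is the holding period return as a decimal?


Formula: HPR = (P1 - P0 + D) / P0
Gain: $215.16 - $241.11 + $5.32 = -$20.63
HPR = -$20.63 / $241.11 = -0.0856

-0.0856


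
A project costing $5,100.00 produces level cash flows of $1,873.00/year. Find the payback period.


Formula: Payback = investment / annual cash flow
Substituting: Payback = $5,100.00 / $1,873.00
Payback = 2.7229 years

2.7229 years


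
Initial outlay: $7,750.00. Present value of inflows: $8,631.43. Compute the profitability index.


Formula: PI = PV(cash flows) / initial investment
Substituting: PI = $8,631.43 / $7,750.00
PI = 1.1137

1.1137


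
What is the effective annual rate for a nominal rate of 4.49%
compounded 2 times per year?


Formula: EAR = (1 + r/m)^m - 1
Period rate: r/m = 0.0449 / 2 = 0.02245
Compounding: (1 + 0.02245)^2 = 1.045404
EAR = 1.045404 - 1 = 0.045404

0.045404


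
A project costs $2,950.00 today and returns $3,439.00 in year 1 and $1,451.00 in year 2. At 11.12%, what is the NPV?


Formula: NPV = C0 + C1/(1+r) + C2/(1+r)^2
Discount C1: $3,439.00 / (1 + 0.1112) = $3,094.85
Discount C2: $1,451.00 / (1 + 0.1112)^2 = $1,175.12
NPV = -$2,950.00 + $3,094.85 + $1,175.12 = $1,319.97

$1,319.97


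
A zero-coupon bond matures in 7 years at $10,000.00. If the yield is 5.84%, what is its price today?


Formula: Price = FV / (1 + r)^n
Substituting: Price = $10,000.00 / (1 + 0.0584)^7
Discount factor: (1.0584)^7 = 1.487815
Price = $10,000.00 / 1.487815 = $6,721.27

$6,721.27


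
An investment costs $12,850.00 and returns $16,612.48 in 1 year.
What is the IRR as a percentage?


Formula: IRR = C1/C0 - 1
Substituting: IRR = $16,612.48 / $12,850.00 - 1
Ratio: 1.2928 - 1 = 0.2928
IRR = 29.28%

29.28%


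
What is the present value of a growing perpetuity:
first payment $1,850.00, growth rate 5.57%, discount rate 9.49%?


Formula: PV = C / (r - g)
Spread: r - g = 0.0949 - 0.0557 = 0.0392
Substituting: PV = $1,850.00 / 0.0392
PV = $47,193.88

$47,193.88


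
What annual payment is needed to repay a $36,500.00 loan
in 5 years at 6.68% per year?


Formula: PMT = PV * r / (1 - (1+r)^(-n))
Denominator: 1 - (1 + 0.0668)^(-5) = 0.276256
Numerator: $36,500.00 * 0.0668 = 2438.2
PMT = 2438.2 / 0.276256 = $8,825.87

$8,825.87


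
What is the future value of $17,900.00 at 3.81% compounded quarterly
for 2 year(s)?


Formula: FV = P * (1 + r/m)^(m*t)
Period rate: r/m = 0.0381 / 4 = 0.009525
Total periods: m*t = 4 * 2 = 8
Growth factor: (1 + 0.009525)^8 = 1.078789
FV = $17,900.00 * 1.078789 = $19,310.33

$19,310.33


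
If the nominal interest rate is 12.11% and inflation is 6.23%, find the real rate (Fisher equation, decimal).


Formula: (1 + r_real) = (1 + r_nom) / (1 + inflation)
Substituting: (1 + r_real) = 1.1211 / 1.0623
(1 + r_real) = 1.055352
r_real = 1.055352 - 1 = 0.055352

0.055352


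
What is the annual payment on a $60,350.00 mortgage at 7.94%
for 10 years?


Formula: PMT = PV * r / (1 - (1+r)^(-n))
Denominator: 1 - (1 + 0.0794)^(-10) = 0.534225
Numerator: $60,350.00 * 0.0794 = 4791.79
PMT = 4791.79 / 0.534225 = $8,969.60

$8,969.60


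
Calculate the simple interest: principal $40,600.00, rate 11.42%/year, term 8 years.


Formula: I = P * r * t
Substituting: I = $40,600.00 * 0.1142 * 8
Step: I = $40,600.00 * 0.9136
I = $37,092.16

$37,092.16


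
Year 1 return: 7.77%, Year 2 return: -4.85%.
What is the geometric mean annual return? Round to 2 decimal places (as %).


Formula: Geometric mean = ((1+r1)*(1+r2))^(1/2) - 1
Product: (1 + 0.0777) * (1 + -0.0485) = 1.0777 * 0.9515 = 1.025432
Square root: 1.025432^0.5 = 1.012636
Geometric mean = 1.012636 - 1 = 0.012636
As percentage: 1.26%

1.26%


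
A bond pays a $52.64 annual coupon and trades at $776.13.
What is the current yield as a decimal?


Formula: Current yield = annual coupon / price
Substituting: CY = $52.64 / $776.13
CY = 0.067824

0.067824


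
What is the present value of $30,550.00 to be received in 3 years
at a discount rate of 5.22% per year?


Formula: PV = FV / (1 + r)^n
Substituting: PV = $30,550.00 / (1 + 0.0522)^3
Discount factor: (1.0522)^3 = 1.164917
PV = $30,550.00 / 1.164917 = $26,225.05

$26,225.05


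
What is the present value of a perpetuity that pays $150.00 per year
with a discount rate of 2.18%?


Formula: PV = C / r
Substituting: PV = $150.00 / 0.0218
PV = $6,880.73

$6,880.73


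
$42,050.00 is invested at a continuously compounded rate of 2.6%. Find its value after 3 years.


Formula: FV = P * e^(r*t)
Exponent: r*t = 0.026 * 3 = 0.078
e^(0.078) = 1.081123
FV = $42,050.00 * 1.081123 = $45,461.21

$45,461.21


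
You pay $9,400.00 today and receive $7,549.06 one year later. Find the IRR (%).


Formula: IRR = C1/C0 - 1
Substituting: IRR = $7,549.06 / $9,400.00 - 1
Ratio: 0.803091 - 1 = -0.196909
IRR = -19.6909%

-19.6909%


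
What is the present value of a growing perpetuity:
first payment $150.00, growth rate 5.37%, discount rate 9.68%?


Formula: PV = C / (r - g)
Spread: r - g = 0.0968 - 0.0537 = 0.0431
Substituting: PV = $150.00 / 0.0431
PV = $3,480.28

$3,480.28


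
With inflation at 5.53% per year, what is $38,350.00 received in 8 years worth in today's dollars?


Formula: Real value = nominal / (1 + inflation)^years
Price level: (1 + 0.0553)^8 = 1.538181
Real value = $38,350.00 / 1.538181 = $24,932.04

$24,932.04


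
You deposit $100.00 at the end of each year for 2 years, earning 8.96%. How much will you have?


Formula: FV = PMT * ((1+r)^n - 1) / r
Growth factor: (1 + 0.0896)^2 = 1.187228
Numerator: 1.187228 - 1 = 0.187228
FV = $100.00 * 0.187228 / 0.0896 = $208.96

$208.96


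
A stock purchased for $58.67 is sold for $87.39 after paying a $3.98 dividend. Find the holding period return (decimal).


Formula: HPR = (P1 - P0 + D) / P0
Gain: $87.39 - $58.67 + $3.98 = $32.70
HPR = $32.70 / $58.67 = 0.5574

0.5574


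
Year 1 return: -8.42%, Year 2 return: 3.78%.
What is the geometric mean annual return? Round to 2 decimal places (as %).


Formula: Geometric mean = ((1+r1)*(1+r2))^(1/2) - 1
Product: (1 + -0.0842) * (1 + 0.0378) = 0.9158 * 1.0378 = 0.950417
Square root: 0.950417^0.5 = 0.974893
Geometric mean = 0.974893 - 1 = -0.025107
As percentage: -2.51%

-2.51%


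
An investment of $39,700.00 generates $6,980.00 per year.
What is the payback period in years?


Formula: Payback = investment / annual cash flow
Substituting: Payback = $39,700.00 / $6,980.00
Payback = 5.6877 years

5.6877 years


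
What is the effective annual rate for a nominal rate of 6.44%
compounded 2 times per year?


Formula: EAR = (1 + r/m)^m - 1
Period rate: r/m = 0.0644 / 2 = 0.0322
Compounding: (1 + 0.0322)^2 = 1.065437
EAR = 1.065437 - 1 = 0.065437

0.065437


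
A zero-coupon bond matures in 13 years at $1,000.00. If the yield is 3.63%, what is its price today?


Formula: Price = FV / (1 + r)^n
Substituting: Price = $1,000.00 / (1 + 0.0363)^13
Discount factor: (1.0363)^13 = 1.589686
Price = $1,000.00 / 1.589686 = $629.05

$629.05


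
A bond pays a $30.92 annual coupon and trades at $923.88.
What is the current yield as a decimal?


Formula: Current yield = annual coupon / price
Substituting: CY = $30.92 / $923.88
CY = 0.033468

0.033468


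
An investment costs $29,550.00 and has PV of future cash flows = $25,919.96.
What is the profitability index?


Formula: PI = PV(cash flows) / initial investment
Substituting: PI = $25,919.96 / $29,550.00
PI = 0.8772

0.8772


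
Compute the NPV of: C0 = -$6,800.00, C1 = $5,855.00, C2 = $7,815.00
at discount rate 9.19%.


Formula: NPV = C0 + C1/(1+r) + C2/(1+r)^2
Discount C1: $5,855.00 / (1 + 0.0919) = $5,362.21
Discount C2: $7,815.00 / (1 + 0.0919)^2 = $6,554.86
NPV = -$6,800.00 + $5,362.21 + $6,554.86 = $5,117.07

$5,117.07


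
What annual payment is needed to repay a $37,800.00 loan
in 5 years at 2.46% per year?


Formula: PMT = PV * r / (1 - (1+r)^(-n))
Denominator: 1 - (1 + 0.0246)^(-5) = 0.114419
Numerator: $37,800.00 * 0.0246 = 929.88
PMT = 929.88 / 0.114419 = $8,126.96

$8,126.96


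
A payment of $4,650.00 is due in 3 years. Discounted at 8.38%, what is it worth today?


Formula: PV = FV / (1 + r)^n
Substituting: PV = $4,650.00 / (1 + 0.0838)^3
Discount factor: (1.0838)^3 = 1.273056
PV = $4,650.00 / 1.273056 = $3,652.63

$3,652.63


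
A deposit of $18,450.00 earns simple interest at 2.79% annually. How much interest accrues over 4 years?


Formula: I = P * r * t
Substituting: I = $18,450.00 * 0.0279 * 4
Step: I = $18,450.00 * 0.1116
I = $2,059.02

$2,059.02


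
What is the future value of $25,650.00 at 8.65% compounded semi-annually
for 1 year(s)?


Formula: FV = P * (1 + r/m)^(m*t)
Period rate: r/m = 0.0865 / 2 = 0.04325
Total periods: m*t = 2 * 1 = 2
Growth factor: (1 + 0.04325)^2 = 1.088371
FV = $25,650.00 * 1.088371 = $27,916.70

$27,916.70


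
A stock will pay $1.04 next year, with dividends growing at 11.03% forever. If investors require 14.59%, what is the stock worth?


Formula: P = D1 / (r - g)
Spread: r - g = 0.1459 - 0.1103 = 0.0356
Substituting: P = $1.04 / 0.0356
P = $29.21

$29.21


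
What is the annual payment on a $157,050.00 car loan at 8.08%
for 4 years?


Formula: PMT = PV * r / (1 - (1+r)^(-n))
Denominator: 1 - (1 + 0.0808)^(-4) = 0.267144
Numerator: $157,050.00 * 0.0808 = 12689.64
PMT = 12689.64 / 0.267144 = $47,501.13

$47,501.13


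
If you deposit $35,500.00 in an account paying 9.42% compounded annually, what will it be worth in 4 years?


Formula: FV = P * (1 + r)^n
Substituting: FV = $35,500.00 * (1 + 0.0942)^4
Growth factor: (1.0942)^4 = 1.433464
FV = $35,500.00 * 1.433464 = $50,887.98

$50,887.98


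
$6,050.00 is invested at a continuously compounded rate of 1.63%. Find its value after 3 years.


Formula: FV = P * e^(r*t)
Exponent: r*t = 0.0163 * 3 = 0.0489
e^(0.0489) = 1.050115
FV = $6,050.00 * 1.050115 = $6,353.20

$6,353.20


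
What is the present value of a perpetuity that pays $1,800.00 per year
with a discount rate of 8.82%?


Formula: PV = C / r
Substituting: PV = $1,800.00 / 0.0882
PV = $20,408.16

$20,408.16


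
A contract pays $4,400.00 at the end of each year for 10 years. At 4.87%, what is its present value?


Formula: PV = PMT * (1 - (1+r)^(-n)) / r
Discount factor: (1 + 0.0487)^(-10) = 0.621566
Bracket: 1 - 0.621566 = 0.378434
PV = $4,400.00 * 0.378434 / 0.0487 = $34,191.15

$34,191.15


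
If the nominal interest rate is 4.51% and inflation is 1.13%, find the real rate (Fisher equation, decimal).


Formula: (1 + r_real) = (1 + r_nom) / (1 + inflation)
Substituting: (1 + r_real) = 1.0451 / 1.0113
(1 + r_real) = 1.033422
r_real = 1.033422 - 1 = 0.033422

0.033422


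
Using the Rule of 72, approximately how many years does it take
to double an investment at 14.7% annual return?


Formula: Years ≈ 72 / r
Substituting: Years ≈ 72 / 14.7
Years ≈ 4.9

4.9 years


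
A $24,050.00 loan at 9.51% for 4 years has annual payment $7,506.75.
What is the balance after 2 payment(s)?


Formula: Balance = PV*(1+r)^k - PMT*((1+r)^k - 1)/r
Growth: (1 + 0.0951)^2 = 1.199244
Accumulated factor: ((1+r)^k - 1)/r = 2.0951
Balance = $24,050.00 * 1.199244 - $7,506.75 * 2.0951
Balance = $13,114.43

$13,114.43


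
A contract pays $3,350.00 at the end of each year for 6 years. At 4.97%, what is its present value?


Formula: PV = PMT * (1 - (1+r)^(-n)) / r
Discount factor: (1 + 0.0497)^(-6) = 0.747496
Bracket: 1 - 0.747496 = 0.252504
PV = $3,350.00 * 0.252504 / 0.0497 = $17,019.89

$17,019.89


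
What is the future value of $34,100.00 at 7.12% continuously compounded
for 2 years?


Formula: FV = P * e^(r*t)
Exponent: r*t = 0.0712 * 2 = 0.1424
e^(0.1424) = 1.153038
FV = $34,100.00 * 1.153038 = $39,318.59

$39,318.59


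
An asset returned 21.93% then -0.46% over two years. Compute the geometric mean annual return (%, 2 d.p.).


Formula: Geometric mean = ((1+r1)*(1+r2))^(1/2) - 1
Product: (1 + 0.2193) * (1 + -0.0046) = 1.2193 * 0.9954 = 1.213691
Square root: 1.213691^0.5 = 1.101677
Geometric mean = 1.101677 - 1 = 0.101677
As percentage: 10.17%

10.17%


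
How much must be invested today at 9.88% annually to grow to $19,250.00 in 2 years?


Formula: PV = FV / (1 + r)^n
Substituting: PV = $19,250.00 / (1 + 0.0988)^2
Discount factor: (1.0988)^2 = 1.207361
PV = $19,250.00 / 1.207361 = $15,943.86

$15,943.86


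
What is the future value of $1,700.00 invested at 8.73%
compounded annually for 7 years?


Formula: FV = P * (1 + r)^n
Substituting: FV = $1,700.00 * (1 + 0.0873)^7
Growth factor: (1.0873)^7 = 1.796577
FV = $1,700.00 * 1.796577 = $3,054.18

$3,054.18


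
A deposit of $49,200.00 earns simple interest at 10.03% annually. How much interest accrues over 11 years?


Formula: I = P * r * t
Substituting: I = $49,200.00 * 0.1003 * 11
Step: I = $49,200.00 * 1.1033
I = $54,282.36

$54,282.36


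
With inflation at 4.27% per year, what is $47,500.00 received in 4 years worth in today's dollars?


Formula: Real value = nominal / (1 + inflation)^years
Price level: (1 + 0.0427)^4 = 1.182054
Real value = $47,500.00 / 1.182054 = $40,184.27

$40,184.27


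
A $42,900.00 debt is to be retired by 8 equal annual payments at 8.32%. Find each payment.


Formula: PMT = PV * r / (1 - (1+r)^(-n))
Denominator: 1 - (1 + 0.0832)^(-8) = 0.472368
Numerator: $42,900.00 * 0.0832 = 3569.28
PMT = 3569.28 / 0.472368 = $7,556.14

$7,556.14


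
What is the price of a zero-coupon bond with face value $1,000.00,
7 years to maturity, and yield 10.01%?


Formula: Price = FV / (1 + r)^n
Substituting: Price = $1,000.00 / (1 + 0.1001)^7
Discount factor: (1.1001)^7 = 1.949958
Price = $1,000.00 / 1.949958 = $512.83

$512.83


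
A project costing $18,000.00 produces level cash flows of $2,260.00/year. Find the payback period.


Formula: Payback = investment / annual cash flow
Substituting: Payback = $18,000.00 / $2,260.00
Payback = 7.9646 years

7.9646 years


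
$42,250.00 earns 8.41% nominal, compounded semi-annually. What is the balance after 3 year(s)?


Formula: FV = P * (1 + r/m)^(m*t)
Period rate: r/m = 0.0841 / 2 = 0.04205
Total periods: m*t = 2 * 3 = 6
Growth factor: (1 + 0.04205)^6 = 1.280358
FV = $42,250.00 * 1.280358 = $54,095.12

$54,095.12


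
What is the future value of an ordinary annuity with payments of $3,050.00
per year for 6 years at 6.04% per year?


Formula: FV = PMT * ((1+r)^n - 1) / r
Growth factor: (1 + 0.0604)^6 = 1.421734
Numerator: 1.421734 - 1 = 0.421734
FV = $3,050.00 * 0.421734 / 0.0604 = $21,296.16

$21,296.16


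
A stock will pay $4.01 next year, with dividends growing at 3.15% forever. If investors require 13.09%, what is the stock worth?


Formula: P = D1 / (r - g)
Spread: r - g = 0.1309 - 0.0315 = 0.0994
Substituting: P = $4.01 / 0.0994
P = $40.34

$40.34


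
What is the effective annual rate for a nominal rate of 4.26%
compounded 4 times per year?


Formula: EAR = (1 + r/m)^m - 1
Period rate: r/m = 0.0426 / 4 = 0.01065
Compounding: (1 + 0.01065)^4 = 1.043285
EAR = 1.043285 - 1 = 0.043285

0.043285


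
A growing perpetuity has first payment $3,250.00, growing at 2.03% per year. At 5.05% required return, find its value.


Formula: PV = C / (r - g)
Spread: r - g = 0.0505 - 0.0203 = 0.0302
Substituting: PV = $3,250.00 / 0.0302
PV = $107,615.89

$107,615.89


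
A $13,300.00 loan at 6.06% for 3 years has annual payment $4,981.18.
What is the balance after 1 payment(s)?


Formula: Balance = PV*(1+r)^k - PMT*((1+r)^k - 1)/r
Growth: (1 + 0.0606)^1 = 1.0606
Accumulated factor: ((1+r)^k - 1)/r = 1.0
Balance = $13,300.00 * 1.0606 - $4,981.18 * 1.0
Balance = $9,124.80

$9,124.80


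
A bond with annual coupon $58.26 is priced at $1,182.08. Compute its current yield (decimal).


Formula: Current yield = annual coupon / price
Substituting: CY = $58.26 / $1,182.08
CY = 0.049286

0.049286


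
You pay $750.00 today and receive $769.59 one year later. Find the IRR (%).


Formula: IRR = C1/C0 - 1
Substituting: IRR = $769.59 / $750.00 - 1
Ratio: 1.02612 - 1 = 0.02612
IRR = 2.612%

2.612%


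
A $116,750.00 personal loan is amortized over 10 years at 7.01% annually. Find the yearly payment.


Formula: PMT = PV * r / (1 - (1+r)^(-n))
Denominator: 1 - (1 + 0.0701)^(-10) = 0.492126
Numerator: $116,750.00 * 0.0701 = 8184.175
PMT = 8184.175 / 0.492126 = $16,630.26

$16,630.26


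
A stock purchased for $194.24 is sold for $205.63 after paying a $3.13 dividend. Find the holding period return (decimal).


Formula: HPR = (P1 - P0 + D) / P0
Gain: $205.63 - $194.24 + $3.13 = $14.52
HPR = $14.52 / $194.24 = 0.0748

0.0748


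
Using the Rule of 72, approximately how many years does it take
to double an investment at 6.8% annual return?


Formula: Years ≈ 72 / r
Substituting: Years ≈ 72 / 6.8
Years ≈ 10.6

10.6 years


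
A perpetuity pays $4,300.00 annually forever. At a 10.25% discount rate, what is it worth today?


Formula: PV = C / r
Substituting: PV = $4,300.00 / 0.1025
PV = $41,951.22

$41,951.22


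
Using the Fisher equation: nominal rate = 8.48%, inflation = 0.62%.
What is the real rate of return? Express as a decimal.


Formula: (1 + r_real) = (1 + r_nom) / (1 + inflation)
Substituting: (1 + r_real) = 1.0848 / 1.0062
(1 + r_real) = 1.078116
r_real = 1.078116 - 1 = 0.078116

0.078116


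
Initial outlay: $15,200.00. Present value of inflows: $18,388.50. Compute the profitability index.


Formula: PI = PV(cash flows) / initial investment
Substituting: PI = $18,388.50 / $15,200.00
PI = 1.2098

1.2098


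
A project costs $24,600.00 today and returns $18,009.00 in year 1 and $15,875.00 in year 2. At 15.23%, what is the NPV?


Formula: NPV = C0 + C1/(1+r) + C2/(1+r)^2
Discount C1: $18,009.00 / (1 + 0.1523) = $15,628.74
Discount C2: $15,875.00 / (1 + 0.1523)^2 = $11,955.91
NPV = -$24,600.00 + $15,628.74 + $11,955.91 = $2,984.65

$2,984.65


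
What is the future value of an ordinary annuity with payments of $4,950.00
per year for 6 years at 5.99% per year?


Formula: FV = PMT * ((1+r)^n - 1) / r
Growth factor: (1 + 0.0599)^6 = 1.417716
Numerator: 1.417716 - 1 = 0.417716
FV = $4,950.00 * 0.417716 / 0.0599 = $34,519.13

$34,519.13


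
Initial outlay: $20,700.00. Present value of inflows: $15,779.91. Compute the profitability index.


Formula: PI = PV(cash flows) / initial investment
Substituting: PI = $15,779.91 / $20,700.00
PI = 0.7623

0.7623


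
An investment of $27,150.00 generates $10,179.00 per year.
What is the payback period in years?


Formula: Payback = investment / annual cash flow
Substituting: Payback = $27,150.00 / $10,179.00
Payback = 2.6673 years

2.6673 years


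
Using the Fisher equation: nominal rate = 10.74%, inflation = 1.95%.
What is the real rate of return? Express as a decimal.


Formula: (1 + r_real) = (1 + r_nom) / (1 + inflation)
Substituting: (1 + r_real) = 1.1074 / 1.0195
(1 + r_real) = 1.086219
r_real = 1.086219 - 1 = 0.086219

0.086219


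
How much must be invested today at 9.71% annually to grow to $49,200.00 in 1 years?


Formula: PV = FV / (1 + r)^n
Substituting: PV = $49,200.00 / (1 + 0.0971)^1
Discount factor: (1.0971)^1 = 1.0971
PV = $49,200.00 / 1.0971 = $44,845.50

$44,845.50


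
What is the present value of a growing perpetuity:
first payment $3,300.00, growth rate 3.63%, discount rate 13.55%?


Formula: PV = C / (r - g)
Spread: r - g = 0.1355 - 0.0363 = 0.0992
Substituting: PV = $3,300.00 / 0.0992
PV = $33,266.13

$33,266.13


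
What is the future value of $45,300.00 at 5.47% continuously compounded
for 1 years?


Formula: FV = P * e^(r*t)
Exponent: r*t = 0.0547 * 1 = 0.0547
e^(0.0547) = 1.056224
FV = $45,300.00 * 1.056224 = $47,846.93

$47,846.93


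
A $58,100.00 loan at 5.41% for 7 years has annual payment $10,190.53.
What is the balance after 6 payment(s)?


Formula: Balance = PV*(1+r)^k - PMT*((1+r)^k - 1)/r
Growth: (1 + 0.0541)^6 = 1.3718
Accumulated factor: ((1+r)^k - 1)/r = 6.872463
Balance = $58,100.00 * 1.3718 - $10,190.53 * 6.872463
Balance = $9,667.55

$9,667.55


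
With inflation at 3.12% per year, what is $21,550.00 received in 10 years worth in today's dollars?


Formula: Real value = nominal / (1 + inflation)^years
Price level: (1 + 0.0312)^10 = 1.359656
Real value = $21,550.00 / 1.359656 = $15,849.60

$15,849.60


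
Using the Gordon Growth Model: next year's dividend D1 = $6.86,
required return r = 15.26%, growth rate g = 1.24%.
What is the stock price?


Formula: P = D1 / (r - g)
Spread: r - g = 0.1526 - 0.0124 = 0.1402
Substituting: P = $6.86 / 0.1402
P = $48.93

$48.93


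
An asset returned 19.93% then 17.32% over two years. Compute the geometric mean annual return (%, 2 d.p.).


Formula: Geometric mean = ((1+r1)*(1+r2))^(1/2) - 1
Product: (1 + 0.1993) * (1 + 0.1732) = 1.1993 * 1.1732 = 1.407019
Square root: 1.407019^0.5 = 1.186178
Geometric mean = 1.186178 - 1 = 0.186178
As percentage: 18.62%

18.62%


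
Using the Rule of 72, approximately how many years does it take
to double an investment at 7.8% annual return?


Formula: Years ≈ 72 / r
Substituting: Years ≈ 72 / 7.8
Years ≈ 9.2

9.2 years


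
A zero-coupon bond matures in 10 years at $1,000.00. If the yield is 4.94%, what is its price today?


Formula: Price = FV / (1 + r)^n
Substituting: Price = $1,000.00 / (1 + 0.0494)^10
Discount factor: (1.0494)^10 = 1.619611
Price = $1,000.00 / 1.619611 = $617.43

$617.43


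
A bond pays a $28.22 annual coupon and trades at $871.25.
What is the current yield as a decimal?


Formula: Current yield = annual coupon / price
Substituting: CY = $28.22 / $871.25
CY = 0.03239

0.03239


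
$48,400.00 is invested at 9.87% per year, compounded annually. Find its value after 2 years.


Formula: FV = P * (1 + r)^n
Substituting: FV = $48,400.00 * (1 + 0.0987)^2
Growth factor: (1.0987)^2 = 1.207142
FV = $48,400.00 * 1.207142 = $58,425.66

$58,425.66


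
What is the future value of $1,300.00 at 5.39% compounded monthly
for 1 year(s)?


Formula: FV = P * (1 + r/m)^(m*t)
Period rate: r/m = 0.0539 / 12 = 0.004492
Total periods: m*t = 12 * 1 = 12
Growth factor: (1 + 0.004492)^12 = 1.055252
FV = $1,300.00 * 1.055252 = $1,371.83

$1,371.83


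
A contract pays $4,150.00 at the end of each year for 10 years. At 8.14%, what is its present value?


Formula: PV = PMT * (1 - (1+r)^(-n)) / r
Discount factor: (1 + 0.0814)^(-10) = 0.457232
Bracket: 1 - 0.457232 = 0.542768
PV = $4,150.00 * 0.542768 / 0.0814 = $27,671.85

$27,671.85


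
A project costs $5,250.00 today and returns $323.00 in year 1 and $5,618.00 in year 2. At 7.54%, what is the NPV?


Formula: NPV = C0 + C1/(1+r) + C2/(1+r)^2
Discount C1: $323.00 / (1 + 0.0754) = $300.35
Discount C2: $5,618.00 / (1 + 0.0754)^2 = $4,857.82
NPV = -$5,250.00 + $300.35 + $4,857.82 = -$91.82

-$91.82


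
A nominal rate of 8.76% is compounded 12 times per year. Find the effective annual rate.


Formula: EAR = (1 + r/m)^m - 1
Period rate: r/m = 0.0876 / 12 = 0.0073
Compounding: (1 + 0.0073)^12 = 1.091204
EAR = 1.091204 - 1 = 0.091204

0.091204


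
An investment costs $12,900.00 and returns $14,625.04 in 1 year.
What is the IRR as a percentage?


Formula: IRR = C1/C0 - 1
Substituting: IRR = $14,625.04 / $12,900.00 - 1
Ratio: 1.133724 - 1 = 0.133724
IRR = 13.3724%

13.3724%


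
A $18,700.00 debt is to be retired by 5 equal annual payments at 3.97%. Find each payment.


Formula: PMT = PV * r / (1 - (1+r)^(-n))
Denominator: 1 - (1 + 0.0397)^(-5) = 0.176886
Numerator: $18,700.00 * 0.0397 = 742.39
PMT = 742.39 / 0.176886 = $4,196.99

$4,196.99


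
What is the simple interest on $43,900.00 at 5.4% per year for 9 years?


Formula: I = P * r * t
Substituting: I = $43,900.00 * 0.054 * 9
Step: I = $43,900.00 * 0.486
I = $21,335.40

$21,335.40


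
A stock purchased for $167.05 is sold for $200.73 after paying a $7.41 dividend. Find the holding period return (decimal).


Formula: HPR = (P1 - P0 + D) / P0
Gain: $200.73 - $167.05 + $7.41 = $41.09
HPR = $41.09 / $167.05 = 0.246

0.246


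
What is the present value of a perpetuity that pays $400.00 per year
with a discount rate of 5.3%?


Formula: PV = C / r
Substituting: PV = $400.00 / 0.053
PV = $7,547.17

$7,547.17


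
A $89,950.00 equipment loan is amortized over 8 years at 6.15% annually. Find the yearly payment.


Formula: PMT = PV * r / (1 - (1+r)^(-n))
Denominator: 1 - (1 + 0.0615)^(-8) = 0.379645
Numerator: $89,950.00 * 0.0615 = 5531.925
PMT = 5531.925 / 0.379645 = $14,571.29

$14,571.29


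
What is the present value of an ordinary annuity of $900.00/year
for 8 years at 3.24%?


Formula: PV = PMT * (1 - (1+r)^(-n)) / r
Discount factor: (1 + 0.0324)^(-8) = 0.774847
Bracket: 1 - 0.774847 = 0.225153
PV = $900.00 * 0.225153 / 0.0324 = $6,254.25

$6,254.25


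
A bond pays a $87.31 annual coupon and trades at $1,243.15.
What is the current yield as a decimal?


Formula: Current yield = annual coupon / price
Substituting: CY = $87.31 / $1,243.15
CY = 0.070233

0.070233


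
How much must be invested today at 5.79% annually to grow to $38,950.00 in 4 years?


Formula: PV = FV / (1 + r)^n
Substituting: PV = $38,950.00 / (1 + 0.0579)^4
Discount factor: (1.0579)^4 = 1.252502
PV = $38,950.00 / 1.252502 = $31,097.75

$31,097.75


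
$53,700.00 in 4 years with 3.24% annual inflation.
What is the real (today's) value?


Formula: Real value = nominal / (1 + inflation)^years
Price level: (1 + 0.0324)^4 = 1.136036
Real value = $53,700.00 / 1.136036 = $47,269.64

$47,269.64


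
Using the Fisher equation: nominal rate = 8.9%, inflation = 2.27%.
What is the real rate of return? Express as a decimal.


Formula: (1 + r_real) = (1 + r_nom) / (1 + inflation)
Substituting: (1 + r_real) = 1.089 / 1.0227
(1 + r_real) = 1.064828
r_real = 1.064828 - 1 = 0.064828

0.064828


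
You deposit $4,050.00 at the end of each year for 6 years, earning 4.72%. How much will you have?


Formula: FV = PMT * ((1+r)^n - 1) / r
Growth factor: (1 + 0.0472)^6 = 1.318797
Numerator: 1.318797 - 1 = 0.318797
FV = $4,050.00 * 0.318797 / 0.0472 = $27,354.36

$27,354.36


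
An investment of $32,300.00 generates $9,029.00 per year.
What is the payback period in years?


Formula: Payback = investment / annual cash flow
Substituting: Payback = $32,300.00 / $9,029.00
Payback = 3.5774 years

3.5774 years


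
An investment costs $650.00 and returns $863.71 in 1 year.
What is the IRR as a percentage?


Formula: IRR = C1/C0 - 1
Substituting: IRR = $863.71 / $650.00 - 1
Ratio: 1.328785 - 1 = 0.328785
IRR = 32.8785%

32.8785%


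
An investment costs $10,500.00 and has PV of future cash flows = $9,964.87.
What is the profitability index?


Formula: PI = PV(cash flows) / initial investment
Substituting: PI = $9,964.87 / $10,500.00
PI = 0.949

0.949


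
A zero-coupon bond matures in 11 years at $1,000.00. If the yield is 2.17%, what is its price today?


Formula: Price = FV / (1 + r)^n
Substituting: Price = $1,000.00 / (1 + 0.0217)^11
Discount factor: (1.0217)^11 = 1.26636
Price = $1,000.00 / 1.26636 = $789.66

$789.66


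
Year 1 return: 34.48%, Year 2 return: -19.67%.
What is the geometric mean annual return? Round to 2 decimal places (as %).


Formula: Geometric mean = ((1+r1)*(1+r2))^(1/2) - 1
Product: (1 + 0.3448) * (1 + -0.1967) = 1.3448 * 0.8033 = 1.080278
Square root: 1.080278^0.5 = 1.039364
Geometric mean = 1.039364 - 1 = 0.039364
As percentage: 3.94%

3.94%


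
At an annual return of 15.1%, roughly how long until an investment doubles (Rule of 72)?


Formula: Years ≈ 72 / r
Substituting: Years ≈ 72 / 15.1
Years ≈ 4.8

4.8 years


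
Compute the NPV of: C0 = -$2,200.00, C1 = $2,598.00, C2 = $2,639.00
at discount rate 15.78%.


Formula: NPV = C0 + C1/(1+r) + C2/(1+r)^2
Discount C1: $2,598.00 / (1 + 0.1578) = $2,243.91
Discount C2: $2,639.00 / (1 + 0.1578)^2 = $1,968.67
NPV = -$2,200.00 + $2,243.91 + $1,968.67 = $2,012.58

$2,012.58


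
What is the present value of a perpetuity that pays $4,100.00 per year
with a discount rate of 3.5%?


Formula: PV = C / r
Substituting: PV = $4,100.00 / 0.035
PV = $117,142.86

$117,142.86


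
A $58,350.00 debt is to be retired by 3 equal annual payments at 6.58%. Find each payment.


Formula: PMT = PV * r / (1 - (1+r)^(-n))
Denominator: 1 - (1 + 0.0658)^(-3) = 0.174014
Numerator: $58,350.00 * 0.0658 = 3839.43
PMT = 3839.43 / 0.174014 = $22,063.95

$22,063.95


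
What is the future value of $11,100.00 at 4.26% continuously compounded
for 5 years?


Formula: FV = P * e^(r*t)
Exponent: r*t = 0.0426 * 5 = 0.213
e^(0.213) = 1.237385
FV = $11,100.00 * 1.237385 = $13,734.97

$13,734.97


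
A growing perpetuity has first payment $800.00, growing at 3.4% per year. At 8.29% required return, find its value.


Formula: PV = C / (r - g)
Spread: r - g = 0.0829 - 0.034 = 0.0489
Substituting: PV = $800.00 / 0.0489
PV = $16,359.92

$16,359.92


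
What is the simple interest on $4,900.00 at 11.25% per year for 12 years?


Formula: I = P * r * t
Substituting: I = $4,900.00 * 0.1125 * 12
Step: I = $4,900.00 * 1.35
I = $6,615.00

$6,615.00


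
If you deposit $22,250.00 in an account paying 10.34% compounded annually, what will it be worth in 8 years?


Formula: FV = P * (1 + r)^n
Substituting: FV = $22,250.00 * (1 + 0.1034)^8
Growth factor: (1.1034)^8 = 2.197171
FV = $22,250.00 * 2.197171 = $48,887.05

$48,887.05


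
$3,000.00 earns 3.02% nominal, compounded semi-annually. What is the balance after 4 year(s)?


Formula: FV = P * (1 + r/m)^(m*t)
Period rate: r/m = 0.0302 / 2 = 0.0151
Total periods: m*t = 2 * 4 = 8
Growth factor: (1 + 0.0151)^8 = 1.127381
FV = $3,000.00 * 1.127381 = $3,382.14

$3,382.14


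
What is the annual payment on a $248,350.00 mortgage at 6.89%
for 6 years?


Formula: PMT = PV * r / (1 - (1+r)^(-n))
Denominator: 1 - (1 + 0.0689)^(-6) = 0.329533
Numerator: $248,350.00 * 0.0689 = 17111.315
PMT = 17111.315 / 0.329533 = $51,925.98

$51,925.98


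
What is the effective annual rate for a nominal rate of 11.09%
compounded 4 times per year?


Formula: EAR = (1 + r/m)^m - 1
Period rate: r/m = 0.1109 / 4 = 0.027725
Compounding: (1 + 0.027725)^4 = 1.115598
EAR = 1.115598 - 1 = 0.115598

0.115598


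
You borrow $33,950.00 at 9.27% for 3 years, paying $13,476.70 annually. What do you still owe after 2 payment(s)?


Formula: Balance = PV*(1+r)^k - PMT*((1+r)^k - 1)/r
Growth: (1 + 0.0927)^2 = 1.193993
Accumulated factor: ((1+r)^k - 1)/r = 2.0927
Balance = $33,950.00 * 1.193993 - $13,476.70 * 2.0927
Balance = $12,333.38

$12,333.38


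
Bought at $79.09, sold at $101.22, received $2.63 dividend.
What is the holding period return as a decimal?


Formula: HPR = (P1 - P0 + D) / P0
Gain: $101.22 - $79.09 + $2.63 = $24.76
HPR = $24.76 / $79.09 = 0.3131

0.3131


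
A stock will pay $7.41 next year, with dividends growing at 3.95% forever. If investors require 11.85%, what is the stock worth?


Formula: P = D1 / (r - g)
Spread: r - g = 0.1185 - 0.0395 = 0.079
Substituting: P = $7.41 / 0.079
P = $93.80

$93.80


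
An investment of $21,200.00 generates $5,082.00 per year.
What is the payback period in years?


Formula: Payback = investment / annual cash flow
Substituting: Payback = $21,200.00 / $5,082.00
Payback = 4.1716 years

4.1716 years


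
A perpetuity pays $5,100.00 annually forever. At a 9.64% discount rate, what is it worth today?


Formula: PV = C / r
Substituting: PV = $5,100.00 / 0.0964
PV = $52,904.56

$52,904.56


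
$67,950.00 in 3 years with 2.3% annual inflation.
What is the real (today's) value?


Formula: Real value = nominal / (1 + inflation)^years
Price level: (1 + 0.023)^3 = 1.070599
Real value = $67,950.00 / 1.070599 = $63,469.13

$63,469.13


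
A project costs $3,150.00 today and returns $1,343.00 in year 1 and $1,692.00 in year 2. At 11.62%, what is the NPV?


Formula: NPV = C0 + C1/(1+r) + C2/(1+r)^2
Discount C1: $1,343.00 / (1 + 0.1162) = $1,203.19
Discount C2: $1,692.00 / (1 + 0.1162)^2 = $1,358.05
NPV = -$3,150.00 + $1,203.19 + $1,358.05 = -$588.76

-$588.76


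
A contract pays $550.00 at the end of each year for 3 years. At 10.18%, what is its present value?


Formula: PV = PMT * (1 - (1+r)^(-n)) / r
Discount factor: (1 + 0.1018)^(-3) = 0.747639
Bracket: 1 - 0.747639 = 0.252361
PV = $550.00 * 0.252361 / 0.1018 = $1,363.45

$1,363.45


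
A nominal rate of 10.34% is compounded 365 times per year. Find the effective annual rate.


Formula: EAR = (1 + r/m)^m - 1
Period rate: r/m = 0.1034 / 365 = 0.000283
Compounding: (1 + 0.000283)^365 = 1.108919
EAR = 1.108919 - 1 = 0.108919

0.108919
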